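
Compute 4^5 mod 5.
5 = 4 + 1 (binary 101). Repeated squaring mod 5: 4^1 ≡ 4; 4^2 ≡ 4² = 16 ≡ 1; 4^4 ≡ 1² = 1 ≡ 1. Multiply: 4^5 = 4^4 × 4^1 ≡ 1 × 4 (mod 5): 1 × 4 = 4 ≡ 4. So 4^5 ≡ 4 (mod 5).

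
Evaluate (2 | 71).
(2/71) = 2^{35} mod 71 = 1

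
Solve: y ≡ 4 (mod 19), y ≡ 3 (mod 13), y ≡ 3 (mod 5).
M = 19 × 13 × 5 = 1235. M₁ = 65, y₁ ≡ 12 (mod 19). M₂ = 95, y₂ ≡ 10 (mod 13). M₃ = 247, y₃ ≡ 3 (mod 5). y = 4×65×12 + 3×95×10 + 3×247×3 ≡ 783 (mod 1235)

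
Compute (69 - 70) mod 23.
22

(69 - 70) = -1
-1 mod 23 = 22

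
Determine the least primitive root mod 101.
p - 1 = 100 has prime divisors 2, 5. h is a primitive root mod 101 iff h^(100/q) ≢ 1 (mod 101) for each such q.
h = 2: 2^50 ≡ 100, 2^20 ≡ 95 (mod 101); none is 1, so 2 has order 100 and is a primitive root.
The smallest primitive root mod 101 is g = 2.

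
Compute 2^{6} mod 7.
1

Using successive squaring:
Binary expansion of 6: 110
Powers of 2 mod 7 (each is the square of the previous):
  2^1 ≡ 2 (mod 7)
  2^2 ≡ 2² = 4 ≡ 4 (mod 7)
  2^4 ≡ 4² = 16 ≡ 2 (mod 7)
6 = 4 + 2, so 2^6 = 2^4 × 2^2 ≡ 2 × 4 (mod 7)
Multiplying step by step:
  2 × 4 = 8 ≡ 1 (mod 7)
Result: 2^6 ≡ 1 (mod 7)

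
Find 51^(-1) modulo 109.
62

Using Extended Euclidean Algorithm:
gcd(51, 109) = 1
Bezout coefficients: 51 × -47 + 109 × 22 = 1
So 51 × -47 ≡ 1 (mod 109)
The inverse is -47 mod 109 = 62
Verification: 51 × 62 = 3162 = 29 × 109 + 1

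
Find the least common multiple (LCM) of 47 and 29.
1363

First find GCD(47, 29) using the Euclidean algorithm:
47 = 1 × 29 + 18
29 = 1 × 18 + 11
18 = 1 × 11 + 7
11 = 1 × 7 + 4
7 = 1 × 4 + 3
4 = 1 × 3 + 1
3 = 3 × 1 + 0
GCD(47, 29) = 1

LCM formula: LCM(a, b) = (a × b) / GCD(a, b)
LCM(47, 29) = (47 × 29) / 1
LCM(47, 29) = 1363 / 1
LCM(47, 29) = 1363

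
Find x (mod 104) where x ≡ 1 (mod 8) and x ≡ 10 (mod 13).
M = 8 × 13 = 104. M₁ = 13, y₁ ≡ 5 (mod 8). M₂ = 8, y₂ ≡ 5 (mod 13). x = 1×13×5 + 10×8×5 ≡ 49 (mod 104)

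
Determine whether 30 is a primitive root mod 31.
p - 1 = 30 has prime divisors 2, 3, 5. Check 30^(30/q) mod 31 for each: 30^(30/2) = 30^15 ≡ 30, 30^(30/3) = 30^10 ≡ 1, 30^(30/5) = 30^6 ≡ 1 (mod 31). Since 30^10 ≡ 1 (mod 31), the order of 30 divides 10 (in fact the order is 2) ≠ 30, so it is not a primitive root.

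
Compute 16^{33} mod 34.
16

Using successive squaring:
Binary expansion of 33: 100001
Powers of 16 mod 34 (each is the square of the previous):
  16^1 ≡ 16 (mod 34)
  16^2 ≡ 16² = 256 ≡ 18 (mod 34)
  16^4 ≡ 18² = 324 ≡ 18 (mod 34)
  16^8 ≡ 18² = 324 ≡ 18 (mod 34)
  16^16 ≡ 18² = 324 ≡ 18 (mod 34)
  16^32 ≡ 18² = 324 ≡ 18 (mod 34)
33 = 32 + 1, so 16^33 = 16^32 × 16^1 ≡ 18 × 16 (mod 34)
Multiplying step by step:
  18 × 16 = 288 ≡ 16 (mod 34)
Result: 16^33 ≡ 16 (mod 34)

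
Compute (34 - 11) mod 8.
7

(34 - 11) = 23
23 mod 8 = 7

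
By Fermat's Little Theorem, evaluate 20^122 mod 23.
By Fermat: 20^{22} ≡ 1 (mod 23). 122 = 5×22 + 12. So 20^{122} ≡ 20^{12} ≡ 3 (mod 23)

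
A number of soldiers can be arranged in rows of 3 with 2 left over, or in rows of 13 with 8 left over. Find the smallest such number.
M = 3 × 13 = 39. M₁ = 13, y₁ ≡ 1 (mod 3). M₂ = 3, y₂ ≡ 9 (mod 13). t = 2×13×1 + 8×3×9 ≡ 8 (mod 39). The smallest positive such number is 8.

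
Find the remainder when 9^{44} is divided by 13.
By Fermat: 9^{12} ≡ 1 (mod 13). 44 = 3×12 + 8. So 9^{44} ≡ 9^{8} ≡ 3 (mod 13)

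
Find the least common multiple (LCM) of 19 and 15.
285

First find GCD(19, 15) using the Euclidean algorithm:
19 = 1 × 15 + 4
15 = 3 × 4 + 3
4 = 1 × 3 + 1
3 = 3 × 1 + 0
GCD(19, 15) = 1

LCM formula: LCM(a, b) = (a × b) / GCD(a, b)
LCM(19, 15) = (19 × 15) / 1
LCM(19, 15) = 285 / 1
LCM(19, 15) = 285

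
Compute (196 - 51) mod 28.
5

(196 - 51) = 145
145 mod 28 = 5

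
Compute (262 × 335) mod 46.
2

(262 × 335) = 87770
87770 mod 46 = 2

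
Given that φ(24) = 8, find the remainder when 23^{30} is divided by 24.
By Euler: 23^{8} ≡ 1 (mod 24) since gcd(23, 24) = 1. 30 = 3×8 + 6. So 23^{30} ≡ 23^{6} ≡ 1 (mod 24)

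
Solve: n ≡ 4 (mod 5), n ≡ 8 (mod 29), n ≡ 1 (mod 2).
M = 5 × 29 × 2 = 290. M₁ = 58, y₁ ≡ 2 (mod 5). M₂ = 10, y₂ ≡ 3 (mod 29). M₃ = 145, y₃ ≡ 1 (mod 2). n = 4×58×2 + 8×10×3 + 1×145×1 ≡ 269 (mod 290)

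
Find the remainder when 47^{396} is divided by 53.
By Fermat: 47^{52} ≡ 1 (mod 53). 396 = 7×52 + 32. So 47^{396} ≡ 47^{32} ≡ 16 (mod 53)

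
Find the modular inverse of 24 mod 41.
24^(-1) ≡ 12 (mod 41). Verification: 24 × 12 = 288 ≡ 1 (mod 41)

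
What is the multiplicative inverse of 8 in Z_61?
8^(-1) ≡ 23 (mod 61). Verification: 8 × 23 = 184 ≡ 1 (mod 61)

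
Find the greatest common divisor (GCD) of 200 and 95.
5

Using the Euclidean algorithm:
200 = 2 × 95 + 10
95 = 9 × 10 + 5
10 = 2 × 5 + 0

GCD(200, 95) = 5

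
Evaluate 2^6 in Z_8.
6 = 4 + 2 (binary 110). Repeated squaring mod 8: 2^1 ≡ 2; 2^2 ≡ 2² = 4 ≡ 4; 2^4 ≡ 4² = 16 ≡ 0. Multiply: 2^6 = 2^4 × 2^2 ≡ 0 × 4 (mod 8): 0 × 4 = 0 ≡ 0. So 2^6 ≡ 0 (mod 8).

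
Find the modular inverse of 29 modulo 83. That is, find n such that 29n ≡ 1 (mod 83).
63

Using Extended Euclidean Algorithm:
gcd(29, 83) = 1
Bezout coefficients: 29 × -20 + 83 × 7 = 1
So 29 × -20 ≡ 1 (mod 83)
The inverse is -20 mod 83 = 63
Verification: 29 × 63 = 1827 = 22 × 83 + 1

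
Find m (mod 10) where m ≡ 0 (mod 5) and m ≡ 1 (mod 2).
M = 5 × 2 = 10. M₁ = 2, y₁ ≡ 3 (mod 5). M₂ = 5, y₂ ≡ 1 (mod 2). m = 0×2×3 + 1×5×1 ≡ 5 (mod 10)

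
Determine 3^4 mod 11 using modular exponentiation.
4 = 4 (binary 100). Repeated squaring mod 11: 3^1 ≡ 3; 3^2 ≡ 3² = 9 ≡ 9; 3^4 ≡ 9² = 81 ≡ 4. So 3^4 ≡ 4 (mod 11).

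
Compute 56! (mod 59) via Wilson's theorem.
(58)! = (56)! × (57) × (58) ≡ -1 (mod 59). So (56)! ≡ -1 × [(58)(57)]^(-1) ≡ 29 (mod 59)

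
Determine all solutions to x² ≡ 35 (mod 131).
The square roots of 35 mod 131 are 64 and 67. Verify: 64² = 4096 ≡ 35 (mod 131)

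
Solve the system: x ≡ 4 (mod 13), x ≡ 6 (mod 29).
M = 13 × 29 = 377. M₁ = 29, y₁ ≡ 9 (mod 13). M₂ = 13, y₂ ≡ 9 (mod 29). x = 4×29×9 + 6×13×9 ≡ 238 (mod 377)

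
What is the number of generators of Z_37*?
Number of primitive roots mod 37 = φ(36) = 12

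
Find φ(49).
42

Prime factorization: 49 = 7^2
Using the formula φ(n) = n × Π(1 - 1/p) for each prime factor p:
φ(49) = 49 × (1 - 1/7)
φ(49) = 42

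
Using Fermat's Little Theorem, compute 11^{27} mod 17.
12

By Fermat's Little Theorem, a^(p-1) ≡ 1 (mod p) for prime p and gcd(a, p) = 1
Here p = 17, so 11^16 ≡ 1 (mod 17)
We can reduce the exponent: 27 mod 16 = 11
So 11^27 ≡ 11^11 (mod 17)
Computing: 11^11 mod 17 = 12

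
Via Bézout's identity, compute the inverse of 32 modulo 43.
Extended GCD: 32(-4) + 43(3) = 1. So 32^(-1) ≡ 39 ≡ 39 (mod 43). Verify: 32 × 39 = 1248 ≡ 1 (mod 43)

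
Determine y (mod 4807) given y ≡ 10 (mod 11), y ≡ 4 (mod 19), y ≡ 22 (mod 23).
1011

Using the Chinese Remainder Theorem:
M = product of moduli = 4807
For equation 1: M_1 = 437, 437 ≡ 8 (mod 11), inverse of 437 mod 11 is 7 (check: 8 × 7 = 56 ≡ 1 (mod 11))
For equation 2: M_2 = 253, 253 ≡ 6 (mod 19), inverse of 253 mod 19 is 16 (check: 6 × 16 = 96 ≡ 1 (mod 19))
For equation 3: M_3 = 209, 209 ≡ 2 (mod 23), inverse of 209 mod 23 is 12 (check: 2 × 12 = 24 ≡ 1 (mod 23))
Combine: y ≡ Σ r_i×M_i×(M_i⁻¹ mod m_i) = 10×437×7 + 4×253×16 + 22×209×12 = 30590 + 16192 + 55176 = 101958
101958 mod 4807 = 1011
y ≡ 1011 (mod 4807)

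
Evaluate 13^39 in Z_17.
Using Fermat: 13^{16} ≡ 1 (mod 17). 39 ≡ 7 (mod 16). So 13^{39} ≡ 13^{7} ≡ 4 (mod 17)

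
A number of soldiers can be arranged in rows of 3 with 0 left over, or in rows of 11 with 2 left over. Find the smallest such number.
M = 3 × 11 = 33. M₁ = 11, y₁ ≡ 2 (mod 3). M₂ = 3, y₂ ≡ 4 (mod 11). r = 0×11×2 + 2×3×4 ≡ 24 (mod 33). The smallest positive such number is 24.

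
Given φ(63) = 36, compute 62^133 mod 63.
By Euler: 62^{36} ≡ 1 (mod 63) since gcd(62, 63) = 1. 133 = 3×36 + 25. So 62^{133} ≡ 62^{25} ≡ 62 (mod 63)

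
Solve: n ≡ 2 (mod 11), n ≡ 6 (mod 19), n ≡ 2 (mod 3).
M = 11 × 19 × 3 = 627. M₁ = 57, y₁ ≡ 6 (mod 11). M₂ = 33, y₂ ≡ 15 (mod 19). M₃ = 209, y₃ ≡ 2 (mod 3). n = 2×57×6 + 6×33×15 + 2×209×2 ≡ 101 (mod 627)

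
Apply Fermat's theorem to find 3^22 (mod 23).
By Fermat's Little Theorem, 3^{22} ≡ 1 (mod 23) since 23 is prime and gcd(3, 23) = 1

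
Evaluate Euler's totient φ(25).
20

Prime factorization: 25 = 5^2
Using the formula φ(n) = n × Π(1 - 1/p) for each prime factor p:
φ(25) = 25 × (1 - 1/5)
φ(25) = 20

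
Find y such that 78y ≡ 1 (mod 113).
78^(-1) ≡ 71 (mod 113). Verification: 78 × 71 = 5538 ≡ 1 (mod 113)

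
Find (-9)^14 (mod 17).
Using repeated squaring. (-9) ≡ 8 (mod 17). 14 = 8 + 4 + 2 (binary 1110). Repeated squaring mod 17: 8^1 ≡ 8; 8^2 ≡ 8² = 64 ≡ 13; 8^4 ≡ 13² = 169 ≡ 16; 8^8 ≡ 16² = 256 ≡ 1. Multiply: (-9)^14 ≡ 8^8 × 8^4 × 8^2 ≡ 1 × 16 × 13 (mod 17): 1 × 16 = 16 ≡ 16; 16 × 13 = 208 ≡ 4. So (-9)^14 ≡ 4 (mod 17).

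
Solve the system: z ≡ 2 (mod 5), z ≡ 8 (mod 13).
M = 5 × 13 = 65. M₁ = 13, y₁ ≡ 2 (mod 5). M₂ = 5, y₂ ≡ 8 (mod 13). z = 2×13×2 + 8×5×8 ≡ 47 (mod 65)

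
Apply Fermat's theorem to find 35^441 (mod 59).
By Fermat: 35^{58} ≡ 1 (mod 59). 441 = 7×58 + 35. So 35^{441} ≡ 35^{35} ≡ 29 (mod 59)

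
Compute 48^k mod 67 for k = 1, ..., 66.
g^1, g^2, ..., g^{66} mod 67: {48, 26, 42, 6, 20, 22, 51, 36, 53, 65, 38, 15, 50, 55, 27, 23, 32, 62, 28, 4, 58, 37, 34, 24, 13, 21, 3, 10, 11, 59, 18, 60, 66, 19, 41, 25, 61, 47, 45, 16, 31, 14, 2, 29, 52, 17, 12, 40, 44, 35, 5, 39, 63, 9, 30, 33, 43, 54, 46, 64, 57, 56, 8, 49, 7, 1}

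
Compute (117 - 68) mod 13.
10

(117 - 68) = 49
49 mod 13 = 10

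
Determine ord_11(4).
Powers of 4 mod 11: 4^1≡4, 4^2≡5, 4^3≡9, 4^4≡3, 4^5≡1. Order = 5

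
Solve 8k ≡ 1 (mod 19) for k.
12

Using Extended Euclidean Algorithm:
gcd(8, 19) = 1
Bezout coefficients: 8 × -7 + 19 × 3 = 1
So 8 × -7 ≡ 1 (mod 19)
The inverse is -7 mod 19 = 12
Verification: 8 × 12 = 96 = 5 × 19 + 1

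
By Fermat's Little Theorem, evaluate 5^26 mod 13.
By Fermat: 5^{12} ≡ 1 (mod 13). 26 = 2×12 + 2. So 5^{26} ≡ 5^{2} ≡ 12 (mod 13)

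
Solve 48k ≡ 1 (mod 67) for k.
48^(-1) ≡ 7 (mod 67). Verification: 48 × 7 = 336 ≡ 1 (mod 67)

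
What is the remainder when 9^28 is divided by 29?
Using Fermat: 9^{28} ≡ 1 (mod 29). 28 ≡ 0 (mod 28). So 9^{28} ≡ 9^{0} ≡ 1 (mod 29)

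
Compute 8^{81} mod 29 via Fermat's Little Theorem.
26

By Fermat's Little Theorem, a^(p-1) ≡ 1 (mod p) for prime p and gcd(a, p) = 1
Here p = 29, so 8^28 ≡ 1 (mod 29)
We can reduce the exponent: 81 mod 28 = 25
So 8^81 ≡ 8^25 (mod 29)
Computing: 8^25 mod 29 = 26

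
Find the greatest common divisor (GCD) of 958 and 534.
2

Using the Euclidean algorithm:
958 = 1 × 534 + 424
534 = 1 × 424 + 110
424 = 3 × 110 + 94
110 = 1 × 94 + 16
94 = 5 × 16 + 14
16 = 1 × 14 + 2
14 = 7 × 2 + 0

GCD(958, 534) = 2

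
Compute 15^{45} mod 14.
1

Using successive squaring:
Binary expansion of 45: 101101
Powers of 15 mod 14 (each is the square of the previous):
  15^1 ≡ 1 (mod 14)
  15^2 ≡ 1² = 1 ≡ 1 (mod 14)
  15^4 ≡ 1² = 1 ≡ 1 (mod 14)
  15^8 ≡ 1² = 1 ≡ 1 (mod 14)
  15^16 ≡ 1² = 1 ≡ 1 (mod 14)
  15^32 ≡ 1² = 1 ≡ 1 (mod 14)
45 = 32 + 8 + 4 + 1, so 15^45 = 15^32 × 15^8 × 15^4 × 15^1 ≡ 1 × 1 × 1 × 1 (mod 14)
Multiplying step by step:
  1 × 1 = 1 ≡ 1 (mod 14)
  1 × 1 = 1 ≡ 1 (mod 14)
  1 × 1 = 1 ≡ 1 (mod 14)
Result: 15^45 ≡ 1 (mod 14)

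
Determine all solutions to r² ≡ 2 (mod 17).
The square roots of 2 mod 17 are 6 and 11. Verify: 6² = 36 ≡ 2 (mod 17)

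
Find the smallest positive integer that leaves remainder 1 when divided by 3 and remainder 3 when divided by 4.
M = 3 × 4 = 12. M₁ = 4, y₁ ≡ 1 (mod 3). M₂ = 3, y₂ ≡ 3 (mod 4). n = 1×4×1 + 3×3×3 ≡ 7 (mod 12). The smallest positive such number is 7.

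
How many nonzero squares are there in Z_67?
For prime 67, there are (p-1)/2 = (67-1)/2 = 33 quadratic residues (excluding 0).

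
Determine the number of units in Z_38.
18

Prime factorization: 38 = 2 × 19
Using the formula φ(n) = n × Π(1 - 1/p) for each prime factor p:
φ(38) = 38 × (1 - 1/2) × (1 - 1/19)
φ(38) = 18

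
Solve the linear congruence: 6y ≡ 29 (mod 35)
34

Since gcd(6, 35) = 1 divides 29, a solution exists.
Multiply both sides by the inverse of 6 mod 35:
  6^(-1) mod 35 = 6
  x ≡ 6 × 29 ≡ 174 ≡ 34 (mod 35)
Verification: 6 × 34 = 204 = 5 × 35 + 29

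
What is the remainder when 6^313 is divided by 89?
Using Fermat: 6^{88} ≡ 1 (mod 89). 313 ≡ 49 (mod 88). So 6^{313} ≡ 6^{49} ≡ 56 (mod 89)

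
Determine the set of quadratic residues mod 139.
QRs mod 139: {1, 4, 5, 6, 7, 9, 11, 13, 16, 20, 24, 25, 28, 29, 30, 31, 34, 35, 36, 37, 38, 41, 42, 44, 45, 46, 47, 49, 51, 52, 54, 55, 57, 63, 64, 65, 66, 67, 69, 71, 77, 78, 79, 80, 81, 83, 86, 89, 91, 96, 99, 100, 106, 107, 112, 113, 116, 117, 118, 120, 121, 122, 124, 125, 127, 129, 131, 136, 137}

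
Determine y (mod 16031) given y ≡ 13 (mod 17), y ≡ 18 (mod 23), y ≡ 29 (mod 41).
1628

Using the Chinese Remainder Theorem:
M = product of moduli = 16031
For equation 1: M_1 = 943, 943 ≡ 8 (mod 17), inverse of 943 mod 17 is 15 (check: 8 × 15 = 120 ≡ 1 (mod 17))
For equation 2: M_2 = 697, 697 ≡ 7 (mod 23), inverse of 697 mod 23 is 10 (check: 7 × 10 = 70 ≡ 1 (mod 23))
For equation 3: M_3 = 391, 391 ≡ 22 (mod 41), inverse of 391 mod 41 is 28 (check: 22 × 28 = 616 ≡ 1 (mod 41))
Combine: y ≡ Σ r_i×M_i×(M_i⁻¹ mod m_i) = 13×943×15 + 18×697×10 + 29×391×28 = 183885 + 125460 + 317492 = 626837
626837 mod 16031 = 1628
y ≡ 1628 (mod 16031)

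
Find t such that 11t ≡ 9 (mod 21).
18

Since gcd(11, 21) = 1 divides 9, a solution exists.
Multiply both sides by the inverse of 11 mod 21:
  11^(-1) mod 21 = 2
  x ≡ 2 × 9 ≡ 18 ≡ 18 (mod 21)
Verification: 11 × 18 = 198 = 9 × 21 + 9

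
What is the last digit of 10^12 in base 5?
Using repeated squaring. 10 ≡ 0 (mod 5). 12 = 8 + 4 (binary 1100). Repeated squaring mod 5: 0^1 ≡ 0; 0^2 ≡ 0² = 0 ≡ 0; 0^4 ≡ 0² = 0 ≡ 0; 0^8 ≡ 0² = 0 ≡ 0. Multiply: 10^12 ≡ 0^8 × 0^4 ≡ 0 × 0 (mod 5): 0 × 0 = 0 ≡ 0. So 10^12 ≡ 0 (mod 5).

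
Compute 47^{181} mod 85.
47

Using successive squaring:
Binary expansion of 181: 10110101
Powers of 47 mod 85 (each is the square of the previous):
  47^1 ≡ 47 (mod 85)
  47^2 ≡ 47² = 2209 ≡ 84 (mod 85)
  47^4 ≡ 84² = 7056 ≡ 1 (mod 85)
  47^8 ≡ 1² = 1 ≡ 1 (mod 85)
  47^16 ≡ 1² = 1 ≡ 1 (mod 85)
  47^32 ≡ 1² = 1 ≡ 1 (mod 85)
  47^64 ≡ 1² = 1 ≡ 1 (mod 85)
  47^128 ≡ 1² = 1 ≡ 1 (mod 85)
181 = 128 + 32 + 16 + 4 + 1, so 47^181 = 47^128 × 47^32 × 47^16 × 47^4 × 47^1 ≡ 1 × 1 × 1 × 1 × 47 (mod 85)
Multiplying step by step:
  1 × 1 = 1 ≡ 1 (mod 85)
  1 × 1 = 1 ≡ 1 (mod 85)
  1 × 1 = 1 ≡ 1 (mod 85)
  1 × 47 = 47 ≡ 47 (mod 85)
Result: 47^181 ≡ 47 (mod 85)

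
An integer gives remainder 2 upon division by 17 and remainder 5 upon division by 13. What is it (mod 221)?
M = 17 × 13 = 221. M₁ = 13, y₁ ≡ 4 (mod 17). M₂ = 17, y₂ ≡ 10 (mod 13). z = 2×13×4 + 5×17×10 ≡ 70 (mod 221). The smallest positive such number is 70.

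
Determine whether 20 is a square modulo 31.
By Euler's criterion: 20^{15} ≡ 1 (mod 31). Since this equals 1, 20 is a QR.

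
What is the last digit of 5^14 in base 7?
Using Fermat: 5^{6} ≡ 1 (mod 7). 14 ≡ 2 (mod 6). So 5^{14} ≡ 5^{2} ≡ 4 (mod 7)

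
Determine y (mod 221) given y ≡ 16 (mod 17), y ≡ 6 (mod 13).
84

Using the Chinese Remainder Theorem:
M = product of moduli = 221
For equation 1: M_1 = 13, 13 ≡ 13 (mod 17), inverse of 13 mod 17 is 4 (check: 13 × 4 = 52 ≡ 1 (mod 17))
For equation 2: M_2 = 17, 17 ≡ 4 (mod 13), inverse of 17 mod 13 is 10 (check: 4 × 10 = 40 ≡ 1 (mod 13))
Combine: y ≡ Σ r_i×M_i×(M_i⁻¹ mod m_i) = 16×13×4 + 6×17×10 = 832 + 1020 = 1852
1852 mod 221 = 84
y ≡ 84 (mod 221)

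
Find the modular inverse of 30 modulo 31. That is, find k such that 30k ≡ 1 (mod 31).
30

Using Extended Euclidean Algorithm:
gcd(30, 31) = 1
Bezout coefficients: 30 × -1 + 31 × 1 = 1
So 30 × -1 ≡ 1 (mod 31)
The inverse is -1 mod 31 = 30
Verification: 30 × 30 = 900 = 29 × 31 + 1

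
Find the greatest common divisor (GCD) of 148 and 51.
1

Using the Euclidean algorithm:
148 = 2 × 51 + 46
51 = 1 × 46 + 5
46 = 9 × 5 + 1
5 = 5 × 1 + 0

GCD(148, 51) = 1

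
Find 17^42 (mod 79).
Using repeated squaring. 42 = 32 + 8 + 2 (binary 101010). Repeated squaring mod 79: 17^1 ≡ 17; 17^2 ≡ 17² = 289 ≡ 52; 17^4 ≡ 52² = 2704 ≡ 18; 17^8 ≡ 18² = 324 ≡ 8; 17^16 ≡ 8² = 64 ≡ 64; 17^32 ≡ 64² = 4096 ≡ 67. Multiply: 17^42 = 17^32 × 17^8 × 17^2 ≡ 67 × 8 × 52 (mod 79): 67 × 8 = 536 ≡ 62; 62 × 52 = 3224 ≡ 64. So 17^42 ≡ 64 (mod 79).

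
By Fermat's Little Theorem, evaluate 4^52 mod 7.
By Fermat: 4^{6} ≡ 1 (mod 7). 52 = 8×6 + 4. So 4^{52} ≡ 4^{4} ≡ 4 (mod 7)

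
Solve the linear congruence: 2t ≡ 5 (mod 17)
11

Since gcd(2, 17) = 1 divides 5, a solution exists.
Multiply both sides by the inverse of 2 mod 17:
  2^(-1) mod 17 = 9
  x ≡ 9 × 5 ≡ 45 ≡ 11 (mod 17)
Verification: 2 × 11 = 22 = 1 × 17 + 5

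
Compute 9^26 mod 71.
Using repeated squaring. 26 = 16 + 8 + 2 (binary 11010). Repeated squaring mod 71: 9^1 ≡ 9; 9^2 ≡ 9² = 81 ≡ 10; 9^4 ≡ 10² = 100 ≡ 29; 9^8 ≡ 29² = 841 ≡ 60; 9^16 ≡ 60² = 3600 ≡ 50. Multiply: 9^26 = 9^16 × 9^8 × 9^2 ≡ 50 × 60 × 10 (mod 71): 50 × 60 = 3000 ≡ 18; 18 × 10 = 180 ≡ 38. So 9^26 ≡ 38 (mod 71).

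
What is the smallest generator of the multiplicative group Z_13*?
p - 1 = 12 has prime divisors 2, 3. h is a primitive root mod 13 iff h^(12/q) ≢ 1 (mod 13) for each such q.
h = 2: 2^6 ≡ 12, 2^4 ≡ 3 (mod 13); none is 1, so 2 has order 12 and is a primitive root.
The smallest primitive root mod 13 is g = 2.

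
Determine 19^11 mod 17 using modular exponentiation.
Using repeated squaring. 19 ≡ 2 (mod 17). 11 = 8 + 2 + 1 (binary 1011). Repeated squaring mod 17: 2^1 ≡ 2; 2^2 ≡ 2² = 4 ≡ 4; 2^4 ≡ 4² = 16 ≡ 16; 2^8 ≡ 16² = 256 ≡ 1. Multiply: 19^11 ≡ 2^8 × 2^2 × 2^1 ≡ 1 × 4 × 2 (mod 17): 1 × 4 = 4 ≡ 4; 4 × 2 = 8 ≡ 8. So 19^11 ≡ 8 (mod 17).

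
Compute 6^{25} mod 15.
6

Using successive squaring:
Binary expansion of 25: 11001
Powers of 6 mod 15 (each is the square of the previous):
  6^1 ≡ 6 (mod 15)
  6^2 ≡ 6² = 36 ≡ 6 (mod 15)
  6^4 ≡ 6² = 36 ≡ 6 (mod 15)
  6^8 ≡ 6² = 36 ≡ 6 (mod 15)
  6^16 ≡ 6² = 36 ≡ 6 (mod 15)
25 = 16 + 8 + 1, so 6^25 = 6^16 × 6^8 × 6^1 ≡ 6 × 6 × 6 (mod 15)
Multiplying step by step:
  6 × 6 = 36 ≡ 6 (mod 15)
  6 × 6 = 36 ≡ 6 (mod 15)
Result: 6^25 ≡ 6 (mod 15)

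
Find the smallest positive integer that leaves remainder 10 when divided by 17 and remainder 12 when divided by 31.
M = 17 × 31 = 527. M₁ = 31, y₁ ≡ 11 (mod 17). M₂ = 17, y₂ ≡ 11 (mod 31). r = 10×31×11 + 12×17×11 ≡ 384 (mod 527). The smallest positive such number is 384.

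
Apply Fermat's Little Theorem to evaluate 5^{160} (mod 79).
72

By Fermat's Little Theorem, a^(p-1) ≡ 1 (mod p) for prime p and gcd(a, p) = 1
Here p = 79, so 5^78 ≡ 1 (mod 79)
We can reduce the exponent: 160 mod 78 = 4
So 5^160 ≡ 5^4 (mod 79)
Computing: 5^4 mod 79 = 72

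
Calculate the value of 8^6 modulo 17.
6 = 4 + 2 (binary 110). Repeated squaring mod 17: 8^1 ≡ 8; 8^2 ≡ 8² = 64 ≡ 13; 8^4 ≡ 13² = 169 ≡ 16. Multiply: 8^6 = 8^4 × 8^2 ≡ 16 × 13 (mod 17): 16 × 13 = 208 ≡ 4. So 8^6 ≡ 4 (mod 17).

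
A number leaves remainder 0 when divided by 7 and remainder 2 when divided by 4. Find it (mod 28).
M = 7 × 4 = 28. M₁ = 4, y₁ ≡ 2 (mod 7). M₂ = 7, y₂ ≡ 3 (mod 4). t = 0×4×2 + 2×7×3 ≡ 14 (mod 28)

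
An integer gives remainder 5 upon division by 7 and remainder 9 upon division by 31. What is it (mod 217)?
M = 7 × 31 = 217. M₁ = 31, y₁ ≡ 5 (mod 7). M₂ = 7, y₂ ≡ 9 (mod 31). r = 5×31×5 + 9×7×9 ≡ 40 (mod 217). The smallest positive such number is 40.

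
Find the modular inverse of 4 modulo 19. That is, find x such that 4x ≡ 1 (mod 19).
5

Using Extended Euclidean Algorithm:
gcd(4, 19) = 1
Bezout coefficients: 4 × 5 + 19 × -1 = 1
So 4 × 5 ≡ 1 (mod 19)
The inverse is 5 mod 19 = 5
Verification: 4 × 5 = 20 = 1 × 19 + 1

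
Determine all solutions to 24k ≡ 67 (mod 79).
39

Since gcd(24, 79) = 1 divides 67, a solution exists.
Multiply both sides by the inverse of 24 mod 79:
  24^(-1) mod 79 = 56
  x ≡ 56 × 67 ≡ 3752 ≡ 39 (mod 79)
Verification: 24 × 39 = 936 = 11 × 79 + 67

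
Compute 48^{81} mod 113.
48

Using successive squaring:
Binary expansion of 81: 1010001
Powers of 48 mod 113 (each is the square of the previous):
  48^1 ≡ 48 (mod 113)
  48^2 ≡ 48² = 2304 ≡ 44 (mod 113)
  48^4 ≡ 44² = 1936 ≡ 15 (mod 113)
  48^8 ≡ 15² = 225 ≡ 112 (mod 113)
  48^16 ≡ 112² = 12544 ≡ 1 (mod 113)
  48^32 ≡ 1² = 1 ≡ 1 (mod 113)
  48^64 ≡ 1² = 1 ≡ 1 (mod 113)
81 = 64 + 16 + 1, so 48^81 = 48^64 × 48^16 × 48^1 ≡ 1 × 1 × 48 (mod 113)
Multiplying step by step:
  1 × 1 = 1 ≡ 1 (mod 113)
  1 × 48 = 48 ≡ 48 (mod 113)
Result: 48^81 ≡ 48 (mod 113)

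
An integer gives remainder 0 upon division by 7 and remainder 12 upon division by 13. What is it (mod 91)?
M = 7 × 13 = 91. M₁ = 13, y₁ ≡ 6 (mod 7). M₂ = 7, y₂ ≡ 2 (mod 13). t = 0×13×6 + 12×7×2 ≡ 77 (mod 91). The smallest positive such number is 77.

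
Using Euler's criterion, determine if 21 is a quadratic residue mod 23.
By Euler's criterion: 21^{11} ≡ 22 (mod 23). Since this equals -1 (≡ 22), 21 is not a QR.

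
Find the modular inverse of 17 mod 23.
17^(-1) ≡ 19 (mod 23). Verification: 17 × 19 = 323 ≡ 1 (mod 23)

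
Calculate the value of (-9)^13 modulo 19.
Using repeated squaring. (-9) ≡ 10 (mod 19). 13 = 8 + 4 + 1 (binary 1101). Repeated squaring mod 19: 10^1 ≡ 10; 10^2 ≡ 10² = 100 ≡ 5; 10^4 ≡ 5² = 25 ≡ 6; 10^8 ≡ 6² = 36 ≡ 17. Multiply: (-9)^13 ≡ 10^8 × 10^4 × 10^1 ≡ 17 × 6 × 10 (mod 19): 17 × 6 = 102 ≡ 7; 7 × 10 = 70 ≡ 13. So (-9)^13 ≡ 13 (mod 19).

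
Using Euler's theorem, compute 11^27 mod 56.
By Euler: 11^{24} ≡ 1 (mod 56) since gcd(11, 56) = 1. 27 = 1×24 + 3. So 11^{27} ≡ 11^{3} ≡ 43 (mod 56)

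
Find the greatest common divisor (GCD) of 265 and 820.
5

Using the Euclidean algorithm:
265 = 0 × 820 + 265
820 = 3 × 265 + 25
265 = 10 × 25 + 15
25 = 1 × 15 + 10
15 = 1 × 10 + 5
10 = 2 × 5 + 0

GCD(265, 820) = 5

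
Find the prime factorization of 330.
2 × 3 × 5 × 11

Divide by primes starting from smallest:
330 ÷ 2 = 165
165 ÷ 3 = 55
55 ÷ 5 = 11
11 ÷ 11 = 1

330 = 2 × 3 × 5 × 11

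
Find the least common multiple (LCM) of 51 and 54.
918

First find GCD(51, 54) using the Euclidean algorithm:
51 = 0 × 54 + 51
54 = 1 × 51 + 3
51 = 17 × 3 + 0
GCD(51, 54) = 3

LCM formula: LCM(a, b) = (a × b) / GCD(a, b)
LCM(51, 54) = (51 × 54) / 3
LCM(51, 54) = 2754 / 3
LCM(51, 54) = 918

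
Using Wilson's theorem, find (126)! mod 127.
By Wilson's theorem, (126)! ≡ -1 ≡ 126 (mod 127)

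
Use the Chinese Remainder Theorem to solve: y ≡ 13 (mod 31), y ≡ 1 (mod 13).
261

Using the Chinese Remainder Theorem:
M = product of moduli = 403
For equation 1: M_1 = 13, 13 ≡ 13 (mod 31), inverse of 13 mod 31 is 12 (check: 13 × 12 = 156 ≡ 1 (mod 31))
For equation 2: M_2 = 31, 31 ≡ 5 (mod 13), inverse of 31 mod 13 is 8 (check: 5 × 8 = 40 ≡ 1 (mod 13))
Combine: y ≡ Σ r_i×M_i×(M_i⁻¹ mod m_i) = 13×13×12 + 1×31×8 = 2028 + 248 = 2276
2276 mod 403 = 261
y ≡ 261 (mod 403)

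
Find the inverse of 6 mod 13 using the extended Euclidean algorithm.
Extended GCD: 6(-2) + 13(1) = 1. So 6^(-1) ≡ 11 ≡ 11 (mod 13). Verify: 6 × 11 = 66 ≡ 1 (mod 13)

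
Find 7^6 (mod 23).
6 = 4 + 2 (binary 110). Repeated squaring mod 23: 7^1 ≡ 7; 7^2 ≡ 7² = 49 ≡ 3; 7^4 ≡ 3² = 9 ≡ 9. Multiply: 7^6 = 7^4 × 7^2 ≡ 9 × 3 (mod 23): 9 × 3 = 27 ≡ 4. So 7^6 ≡ 4 (mod 23).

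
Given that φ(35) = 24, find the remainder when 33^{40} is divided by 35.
By Euler: 33^{24} ≡ 1 (mod 35) since gcd(33, 35) = 1. 40 = 1×24 + 16. So 33^{40} ≡ 33^{16} ≡ 16 (mod 35)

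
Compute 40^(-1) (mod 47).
40^(-1) ≡ 20 (mod 47). Verification: 40 × 20 = 800 ≡ 1 (mod 47)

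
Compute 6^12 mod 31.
Using repeated squaring. 12 = 8 + 4 (binary 1100). Repeated squaring mod 31: 6^1 ≡ 6; 6^2 ≡ 6² = 36 ≡ 5; 6^4 ≡ 5² = 25 ≡ 25; 6^8 ≡ 25² = 625 ≡ 5. Multiply: 6^12 = 6^8 × 6^4 ≡ 5 × 25 (mod 31): 5 × 25 = 125 ≡ 1. So 6^12 ≡ 1 (mod 31).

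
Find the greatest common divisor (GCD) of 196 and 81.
1

Using the Euclidean algorithm:
196 = 2 × 81 + 34
81 = 2 × 34 + 13
34 = 2 × 13 + 8
13 = 1 × 8 + 5
8 = 1 × 5 + 3
5 = 1 × 3 + 2
3 = 1 × 2 + 1
2 = 2 × 1 + 0

GCD(196, 81) = 1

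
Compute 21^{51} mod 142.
67

Using successive squaring:
Binary expansion of 51: 110011
Powers of 21 mod 142 (each is the square of the previous):
  21^1 ≡ 21 (mod 142)
  21^2 ≡ 21² = 441 ≡ 15 (mod 142)
  21^4 ≡ 15² = 225 ≡ 83 (mod 142)
  21^8 ≡ 83² = 6889 ≡ 73 (mod 142)
  21^16 ≡ 73² = 5329 ≡ 75 (mod 142)
  21^32 ≡ 75² = 5625 ≡ 87 (mod 142)
51 = 32 + 16 + 2 + 1, so 21^51 = 21^32 × 21^16 × 21^2 × 21^1 ≡ 87 × 75 × 15 × 21 (mod 142)
Multiplying step by step:
  87 × 75 = 6525 ≡ 135 (mod 142)
  135 × 15 = 2025 ≡ 37 (mod 142)
  37 × 21 = 777 ≡ 67 (mod 142)
Result: 21^51 ≡ 67 (mod 142)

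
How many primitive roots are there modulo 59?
28

The number of primitive roots modulo p is φ(p-1) = φ(58)
φ(58) = 28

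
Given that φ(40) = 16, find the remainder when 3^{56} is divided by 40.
By Euler: 3^{16} ≡ 1 (mod 40) since gcd(3, 40) = 1. 56 = 3×16 + 8. So 3^{56} ≡ 3^{8} ≡ 1 (mod 40)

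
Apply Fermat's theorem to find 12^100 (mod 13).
By Fermat: 12^{12} ≡ 1 (mod 13). 100 = 8×12 + 4. So 12^{100} ≡ 12^{4} ≡ 1 (mod 13)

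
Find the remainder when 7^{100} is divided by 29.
By Fermat: 7^{28} ≡ 1 (mod 29). 100 = 3×28 + 16. So 7^{100} ≡ 7^{16} ≡ 20 (mod 29)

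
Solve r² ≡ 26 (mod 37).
The square roots of 26 mod 37 are 10 and 27. Verify: 10² = 100 ≡ 26 (mod 37)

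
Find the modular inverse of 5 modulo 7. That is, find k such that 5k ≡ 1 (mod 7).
3

Using Extended Euclidean Algorithm:
gcd(5, 7) = 1
Bezout coefficients: 5 × 3 + 7 × -2 = 1
So 5 × 3 ≡ 1 (mod 7)
The inverse is 3 mod 7 = 3
Verification: 5 × 3 = 15 = 2 × 7 + 1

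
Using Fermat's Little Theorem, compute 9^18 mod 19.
By Fermat's Little Theorem, 9^{18} ≡ 1 (mod 19) since 19 is prime and gcd(9, 19) = 1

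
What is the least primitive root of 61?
2

A primitive root g modulo p has order p-1 = 60
Prime divisors of 60: [2, 3, 5]
g is a primitive root iff g^(60/q) ≢ 1 (mod 61) for each prime divisor q
Testing small values:
  g = 2: 2^30 ≡ 60, 2^20 ≡ 47, 2^12 ≡ 9 (mod 61) → none is 1, primitive root!
The smallest primitive root is 2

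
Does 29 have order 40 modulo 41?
p - 1 = 40 has prime divisors 2, 5. Check 29^(40/q) mod 41 for each: 29^(40/2) = 29^20 ≡ 40, 29^(40/5) = 29^8 ≡ 18 (mod 41). None of these is 1, so 29 has order 40 = φ(41), so it is a primitive root mod 41.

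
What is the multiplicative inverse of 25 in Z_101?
25^(-1) ≡ 97 (mod 101). Verification: 25 × 97 = 2425 ≡ 1 (mod 101)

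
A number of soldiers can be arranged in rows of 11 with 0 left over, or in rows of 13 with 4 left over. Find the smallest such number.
M = 11 × 13 = 143. M₁ = 13, y₁ ≡ 6 (mod 11). M₂ = 11, y₂ ≡ 6 (mod 13). r = 0×13×6 + 4×11×6 ≡ 121 (mod 143). The smallest positive such number is 121.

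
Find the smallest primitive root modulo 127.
p - 1 = 126 has prime divisors 2, 3, 7. h is a primitive root mod 127 iff h^(126/q) ≢ 1 (mod 127) for each such q.
h = 2: 2^63 ≡ 1, 2^42 ≡ 1, 2^18 ≡ 16 (mod 127); 2^63 ≡ 1, so not a primitive root.
h = 3: 3^63 ≡ 126, 3^42 ≡ 107, 3^18 ≡ 4 (mod 127); none is 1, so 3 has order 126 and is a primitive root.
The smallest primitive root mod 127 is g = 3.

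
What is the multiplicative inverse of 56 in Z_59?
56^(-1) ≡ 39 (mod 59). Verification: 56 × 39 = 2184 ≡ 1 (mod 59)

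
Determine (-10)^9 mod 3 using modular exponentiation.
(-10) ≡ 2 (mod 3). 9 = 8 + 1 (binary 1001). Repeated squaring mod 3: 2^1 ≡ 2; 2^2 ≡ 2² = 4 ≡ 1; 2^4 ≡ 1² = 1 ≡ 1; 2^8 ≡ 1² = 1 ≡ 1. Multiply: (-10)^9 ≡ 2^8 × 2^1 ≡ 1 × 2 (mod 3): 1 × 2 = 2 ≡ 2. So (-10)^9 ≡ 2 (mod 3).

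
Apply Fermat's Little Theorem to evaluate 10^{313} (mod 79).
10

By Fermat's Little Theorem, a^(p-1) ≡ 1 (mod p) for prime p and gcd(a, p) = 1
Here p = 79, so 10^78 ≡ 1 (mod 79)
We can reduce the exponent: 313 mod 78 = 1
So 10^313 ≡ 10^1 (mod 79)
Computing: 10^1 mod 79 = 10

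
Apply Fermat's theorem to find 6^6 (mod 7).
By Fermat's Little Theorem, 6^{6} ≡ 1 (mod 7) since 7 is prime and gcd(6, 7) = 1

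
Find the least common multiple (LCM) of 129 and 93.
3999

First find GCD(129, 93) using the Euclidean algorithm:
129 = 1 × 93 + 36
93 = 2 × 36 + 21
36 = 1 × 21 + 15
21 = 1 × 15 + 6
15 = 2 × 6 + 3
6 = 2 × 3 + 0
GCD(129, 93) = 3

LCM formula: LCM(a, b) = (a × b) / GCD(a, b)
LCM(129, 93) = (129 × 93) / 3
LCM(129, 93) = 11997 / 3
LCM(129, 93) = 3999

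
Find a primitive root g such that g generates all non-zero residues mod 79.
p - 1 = 78 has prime divisors 2, 3, 13. h is a primitive root mod 79 iff h^(78/q) ≢ 1 (mod 79) for each such q.
h = 2: 2^39 ≡ 1, 2^26 ≡ 23, 2^6 ≡ 64 (mod 79); 2^39 ≡ 1, so not a primitive root.
h = 3: 3^39 ≡ 78, 3^26 ≡ 23, 3^6 ≡ 18 (mod 79); none is 1, so 3 has order 78 and is a primitive root.
The smallest primitive root mod 79 is g = 3.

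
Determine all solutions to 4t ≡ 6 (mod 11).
7

Since gcd(4, 11) = 1 divides 6, a solution exists.
Multiply both sides by the inverse of 4 mod 11:
  4^(-1) mod 11 = 3
  x ≡ 3 × 6 ≡ 18 ≡ 7 (mod 11)
Verification: 4 × 7 = 28 = 2 × 11 + 6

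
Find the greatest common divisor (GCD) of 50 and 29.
1

Using the Euclidean algorithm:
50 = 1 × 29 + 21
29 = 1 × 21 + 8
21 = 2 × 8 + 5
8 = 1 × 5 + 3
5 = 1 × 3 + 2
3 = 1 × 2 + 1
2 = 2 × 1 + 0

GCD(50, 29) = 1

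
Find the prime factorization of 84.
2^2 × 3 × 7

Divide by primes starting from smallest:
84 ÷ 2 = 42
42 ÷ 2 = 21
21 ÷ 3 = 7
7 ÷ 7 = 1

84 = 2^2 × 3 × 7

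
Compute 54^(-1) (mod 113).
90

Using Extended Euclidean Algorithm:
gcd(54, 113) = 1
Bezout coefficients: 54 × -23 + 113 × 11 = 1
So 54 × -23 ≡ 1 (mod 113)
The inverse is -23 mod 113 = 90
Verification: 54 × 90 = 4860 = 43 × 113 + 1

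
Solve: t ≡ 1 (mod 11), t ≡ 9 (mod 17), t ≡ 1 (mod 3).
M = 11 × 17 × 3 = 561. M₁ = 51, y₁ ≡ 8 (mod 11). M₂ = 33, y₂ ≡ 16 (mod 17). M₃ = 187, y₃ ≡ 1 (mod 3). t = 1×51×8 + 9×33×16 + 1×187×1 ≡ 298 (mod 561)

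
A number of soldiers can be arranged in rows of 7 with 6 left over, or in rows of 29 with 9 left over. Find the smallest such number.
M = 7 × 29 = 203. M₁ = 29, y₁ ≡ 1 (mod 7). M₂ = 7, y₂ ≡ 25 (mod 29). k = 6×29×1 + 9×7×25 ≡ 125 (mod 203). The smallest positive such number is 125.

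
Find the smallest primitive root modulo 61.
p - 1 = 60 has prime divisors 2, 3, 5. h is a primitive root mod 61 iff h^(60/q) ≢ 1 (mod 61) for each such q.
h = 2: 2^30 ≡ 60, 2^20 ≡ 47, 2^12 ≡ 9 (mod 61); none is 1, so 2 has order 60 and is a primitive root.
The smallest primitive root mod 61 is g = 2.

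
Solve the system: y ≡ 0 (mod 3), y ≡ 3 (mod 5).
M = 3 × 5 = 15. M₁ = 5, y₁ ≡ 2 (mod 3). M₂ = 3, y₂ ≡ 2 (mod 5). y = 0×5×2 + 3×3×2 ≡ 3 (mod 15)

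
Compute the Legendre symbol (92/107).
(92/107) = 92^{53} mod 107 = 1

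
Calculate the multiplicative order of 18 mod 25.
Powers of 18 mod 25: 18^1≡18, 18^2≡24, 18^3≡7, 18^4≡1. Order = 4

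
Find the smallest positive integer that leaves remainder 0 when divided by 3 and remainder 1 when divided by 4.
M = 3 × 4 = 12. M₁ = 4, y₁ ≡ 1 (mod 3). M₂ = 3, y₂ ≡ 3 (mod 4). z = 0×4×1 + 1×3×3 ≡ 9 (mod 12). The smallest positive such number is 9.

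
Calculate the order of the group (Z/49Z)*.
42

Prime factorization: 49 = 7^2
Using the formula φ(n) = n × Π(1 - 1/p) for each prime factor p:
φ(49) = 49 × (1 - 1/7)
φ(49) = 42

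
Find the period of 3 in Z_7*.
Powers of 3 mod 7: 3^1≡3, 3^2≡2, 3^3≡6, 3^4≡4, 3^5≡5, 3^6≡1. Order = 6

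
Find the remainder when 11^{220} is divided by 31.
By Fermat: 11^{30} ≡ 1 (mod 31). 220 = 7×30 + 10. So 11^{220} ≡ 11^{10} ≡ 5 (mod 31)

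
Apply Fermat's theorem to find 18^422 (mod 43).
By Fermat: 18^{42} ≡ 1 (mod 43). 422 ≡ 2 (mod 42). So 18^{422} ≡ 18^{2} ≡ 23 (mod 43)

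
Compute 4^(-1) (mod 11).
4^(-1) ≡ 3 (mod 11). Verification: 4 × 3 = 12 ≡ 1 (mod 11)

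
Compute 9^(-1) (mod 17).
2

Using Extended Euclidean Algorithm:
gcd(9, 17) = 1
Bezout coefficients: 9 × 2 + 17 × -1 = 1
So 9 × 2 ≡ 1 (mod 17)
The inverse is 2 mod 17 = 2
Verification: 9 × 2 = 18 = 1 × 17 + 1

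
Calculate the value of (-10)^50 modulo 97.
Using repeated squaring. (-10) ≡ 87 (mod 97). 50 = 32 + 16 + 2 (binary 110010). Repeated squaring mod 97: 87^1 ≡ 87; 87^2 ≡ 87² = 7569 ≡ 3; 87^4 ≡ 3² = 9 ≡ 9; 87^8 ≡ 9² = 81 ≡ 81; 87^16 ≡ 81² = 6561 ≡ 62; 87^32 ≡ 62² = 3844 ≡ 61. Multiply: (-10)^50 ≡ 87^32 × 87^16 × 87^2 ≡ 61 × 62 × 3 (mod 97): 61 × 62 = 3782 ≡ 96; 96 × 3 = 288 ≡ 94. So (-10)^50 ≡ 94 (mod 97).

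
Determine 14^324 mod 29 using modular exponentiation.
Using Fermat: 14^{28} ≡ 1 (mod 29). 324 ≡ 16 (mod 28). So 14^{324} ≡ 14^{16} ≡ 7 (mod 29)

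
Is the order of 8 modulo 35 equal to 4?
Yes, ord_35(8) = 4.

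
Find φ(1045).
720

Prime factorization: 1045 = 5 × 11 × 19
Using the formula φ(n) = n × Π(1 - 1/p) for each prime factor p:
φ(1045) = 1045 × (1 - 1/5) × (1 - 1/11) × (1 - 1/19)
φ(1045) = 720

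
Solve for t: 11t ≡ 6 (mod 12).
6

Since gcd(11, 12) = 1 divides 6, a solution exists.
Multiply both sides by the inverse of 11 mod 12:
  11^(-1) mod 12 = 11
  x ≡ 11 × 6 ≡ 66 ≡ 6 (mod 12)
Verification: 11 × 6 = 66 = 5 × 12 + 6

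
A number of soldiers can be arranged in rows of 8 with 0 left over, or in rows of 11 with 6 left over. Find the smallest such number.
M = 8 × 11 = 88. M₁ = 11, y₁ ≡ 3 (mod 8). M₂ = 8, y₂ ≡ 7 (mod 11). k = 0×11×3 + 6×8×7 ≡ 72 (mod 88). The smallest positive such number is 72.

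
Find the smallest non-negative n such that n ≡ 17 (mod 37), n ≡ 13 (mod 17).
387

Using the Chinese Remainder Theorem:
M = product of moduli = 629
For equation 1: M_1 = 17, 17 ≡ 17 (mod 37), inverse of 17 mod 37 is 24 (check: 17 × 24 = 408 ≡ 1 (mod 37))
For equation 2: M_2 = 37, 37 ≡ 3 (mod 17), inverse of 37 mod 17 is 6 (check: 3 × 6 = 18 ≡ 1 (mod 17))
Combine: n ≡ Σ r_i×M_i×(M_i⁻¹ mod m_i) = 17×17×24 + 13×37×6 = 6936 + 2886 = 9822
9822 mod 629 = 387
n ≡ 387 (mod 629)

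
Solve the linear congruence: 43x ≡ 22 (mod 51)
10

Since gcd(43, 51) = 1 divides 22, a solution exists.
Multiply both sides by the inverse of 43 mod 51:
  43^(-1) mod 51 = 19
  x ≡ 19 × 22 ≡ 418 ≡ 10 (mod 51)
Verification: 43 × 10 = 430 = 8 × 51 + 22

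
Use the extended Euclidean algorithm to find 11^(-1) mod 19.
Extended GCD: 11(7) + 19(-4) = 1. So 11^(-1) ≡ 7 ≡ 7 (mod 19). Verify: 11 × 7 = 77 ≡ 1 (mod 19)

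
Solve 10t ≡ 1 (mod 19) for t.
10^(-1) ≡ 2 (mod 19). Verification: 10 × 2 = 20 ≡ 1 (mod 19)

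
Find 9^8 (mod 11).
8 = 8 (binary 1000). Repeated squaring mod 11: 9^1 ≡ 9; 9^2 ≡ 9² = 81 ≡ 4; 9^4 ≡ 4² = 16 ≡ 5; 9^8 ≡ 5² = 25 ≡ 3. So 9^8 ≡ 3 (mod 11).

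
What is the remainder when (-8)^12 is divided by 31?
Using repeated squaring. (-8) ≡ 23 (mod 31). 12 = 8 + 4 (binary 1100). Repeated squaring mod 31: 23^1 ≡ 23; 23^2 ≡ 23² = 529 ≡ 2; 23^4 ≡ 2² = 4 ≡ 4; 23^8 ≡ 4² = 16 ≡ 16. Multiply: (-8)^12 ≡ 23^8 × 23^4 ≡ 16 × 4 (mod 31): 16 × 4 = 64 ≡ 2. So (-8)^12 ≡ 2 (mod 31).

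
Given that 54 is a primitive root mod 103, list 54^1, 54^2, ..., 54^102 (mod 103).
g^1, g^2, ..., g^{102} mod 103: {54, 32, 80, 97, 88, 14, 35, 36, 90, 19, 99, 93, 78, 92, 24, 60, 47, 66, 62, 52, 27, 16, 40, 100, 44, 7, 69, 18, 45, 61, 101, 98, 39, 46, 12, 30, 75, 33, 31, 26, 65, 8, 20, 50, 22, 55, 86, 9, 74, 82, 102, 49, 71, 23, 6, 15, 89, 68, 67, 13, 84, 4, 10, 25, 11, 79, 43, 56, 37, 41, 51, 76, 87, 63, 3, 59, 96, 34, 85, 58, 42, 2, 5, 64, 57, 91, 73, 28, 70, 72, 77, 38, 95, 83, 53, 81, 48, 17, 94, 29, 21, 1}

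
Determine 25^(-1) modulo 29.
25^(-1) ≡ 7 (mod 29). Verification: 25 × 7 = 175 ≡ 1 (mod 29)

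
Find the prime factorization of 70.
2 × 5 × 7

Divide by primes starting from smallest:
70 ÷ 2 = 35
35 ÷ 5 = 7
7 ÷ 7 = 1

70 = 2 × 5 × 7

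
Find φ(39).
24

Prime factorization: 39 = 3 × 13
Using the formula φ(n) = n × Π(1 - 1/p) for each prime factor p:
φ(39) = 39 × (1 - 1/3) × (1 - 1/13)
φ(39) = 24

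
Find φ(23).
22

Prime factorization: 23 = 23
Using the formula φ(n) = n × Π(1 - 1/p) for each prime factor p:
φ(23) = 23 × (1 - 1/23)
φ(23) = 22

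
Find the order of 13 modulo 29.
Powers of 13 mod 29: 13^1≡13, 13^2≡24, 13^3≡22, 13^4≡25, 13^5≡6, 13^6≡20, 13^7≡28, 13^8≡16, 13^9≡5, 13^10≡7, 13^11≡4, 13^12≡23, 13^13≡9, 13^14≡1. Order = 14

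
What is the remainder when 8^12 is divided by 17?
Using repeated squaring. 12 = 8 + 4 (binary 1100). Repeated squaring mod 17: 8^1 ≡ 8; 8^2 ≡ 8² = 64 ≡ 13; 8^4 ≡ 13² = 169 ≡ 16; 8^8 ≡ 16² = 256 ≡ 1. Multiply: 8^12 = 8^8 × 8^4 ≡ 1 × 16 (mod 17): 1 × 16 = 16 ≡ 16. So 8^12 ≡ 16 (mod 17).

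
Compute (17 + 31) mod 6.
0

(17 + 31) = 48
48 mod 6 = 0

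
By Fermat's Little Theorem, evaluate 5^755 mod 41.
By Fermat: 5^{40} ≡ 1 (mod 41). 755 ≡ 35 (mod 40). So 5^{755} ≡ 5^{35} ≡ 32 (mod 41)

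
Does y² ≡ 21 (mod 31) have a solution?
By Euler's criterion: 21^{15} ≡ 30 (mod 31). Since this equals -1 (≡ 30), 21 is not a QR.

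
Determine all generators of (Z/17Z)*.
Primitive roots mod 17: {3, 5, 6, 7, 10, 11, 12, 14}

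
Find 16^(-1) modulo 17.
16

Using Extended Euclidean Algorithm:
gcd(16, 17) = 1
Bezout coefficients: 16 × -1 + 17 × 1 = 1
So 16 × -1 ≡ 1 (mod 17)
The inverse is -1 mod 17 = 16
Verification: 16 × 16 = 256 = 15 × 17 + 1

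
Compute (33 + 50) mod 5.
3

(33 + 50) = 83
83 mod 5 = 3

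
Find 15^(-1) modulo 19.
14

Using Extended Euclidean Algorithm:
gcd(15, 19) = 1
Bezout coefficients: 15 × -5 + 19 × 4 = 1
So 15 × -5 ≡ 1 (mod 19)
The inverse is -5 mod 19 = 14
Verification: 15 × 14 = 210 = 11 × 19 + 1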